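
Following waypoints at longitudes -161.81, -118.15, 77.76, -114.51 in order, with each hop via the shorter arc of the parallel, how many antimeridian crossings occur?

Leg 1: -161.81° → -118.15°, shortest Δλ = 43.66° (east) — does not cross 180°.
Leg 2: -118.15° → +77.76°, shortest Δλ = -164.09° (west) — crosses 180°.
Leg 3: +77.76° → -114.51°, shortest Δλ = 167.73° (east) — crosses 180°.
Total crossings: 2.

2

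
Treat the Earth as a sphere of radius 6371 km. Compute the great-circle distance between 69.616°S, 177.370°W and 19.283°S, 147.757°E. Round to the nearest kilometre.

6071 km

Δλ = 147.757 − -177.370 = 325.127°; wrapped into (−180°, 180°]: -34.873°.
Δφ = -19.283 − -69.616 = 50.333°.
a = sin²(Δφ/2) + cos φ₁ · cos φ₂ · sin²(Δλ/2) = 0.210358.
c = 2·atan2(√a, √(1−a)) = 0.95295 rad → d = 6371·c ≈ 6071.22 km.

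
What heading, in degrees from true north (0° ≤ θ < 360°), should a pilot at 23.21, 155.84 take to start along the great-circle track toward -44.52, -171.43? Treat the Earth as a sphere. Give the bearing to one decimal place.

Δλ = -171.43 − 155.84 = -327.27°; wrapped into (−180°, 180°]: 32.73°.
θ = atan2( sin Δλ · cos φ₂ , cos φ₁ · sin φ₂ − sin φ₁ · cos φ₂ · cos Δλ )
  = atan2(0.38551, -0.88079) = 156.362° → normalised to [0°, 360°): 156.362°.

156.4°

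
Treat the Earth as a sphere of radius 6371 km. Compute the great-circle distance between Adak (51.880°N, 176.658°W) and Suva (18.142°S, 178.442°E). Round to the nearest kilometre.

Δλ = 178.442 − -176.658 = 355.100°; wrapped into (−180°, 180°]: -4.900°.
Δφ = -18.142 − 51.880 = -70.022°.
a = sin²(Δφ/2) + cos φ₁ · cos φ₂ · sin²(Δλ/2) = 0.330242.
c = 2·atan2(√a, √(1−a)) = 1.22439 rad → d = 6371·c ≈ 7800.62 km.

7801 km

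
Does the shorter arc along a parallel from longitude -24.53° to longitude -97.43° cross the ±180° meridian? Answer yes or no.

Signed shortest Δλ = ((-97.43 − -24.53 + 180) mod 360) − 180 = -72.9°.
Going west by 72.9° from -24.53° reaches -97.43° without touching 180°.

No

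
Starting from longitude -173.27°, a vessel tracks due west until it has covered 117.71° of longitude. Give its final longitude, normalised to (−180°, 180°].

Start at -173.27°; shift −117.71° → -290.98°.
-290.98° lies outside (−180°, 180°]; add 360° → +69.02°.

+69.02°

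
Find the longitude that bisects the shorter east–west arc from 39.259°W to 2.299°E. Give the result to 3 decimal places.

Signed shortest Δλ from -39.259° to +2.299° is +41.558°.
Midpoint longitude = -39.259° + (+41.558°)/2 = -39.259° + 20.779° = -18.480°.

18.480°W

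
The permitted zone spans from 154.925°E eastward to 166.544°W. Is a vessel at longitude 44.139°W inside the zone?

No

Band width going east from +154.925° to -166.544°: ((-166.544 − 154.925) mod 360) = 38.531°.
Offset of -44.139° east of the west edge: ((-44.139 − 154.925) mod 360) = 160.936°.
160.936° > 38.531° ⇒ outside.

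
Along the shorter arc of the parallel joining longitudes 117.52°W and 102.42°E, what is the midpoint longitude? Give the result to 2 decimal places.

Signed shortest Δλ from -117.52° to +102.42° is -140.06°.
Midpoint longitude = -117.52° + (-140.06°)/2 = -117.52° − 70.03° = -187.55°.
Normalise into (−180°, 180°]: +172.45°.
(The naïve average (-117.52 + +102.42)/2 = -7.55° is on the wrong side of the globe.)

172.45°E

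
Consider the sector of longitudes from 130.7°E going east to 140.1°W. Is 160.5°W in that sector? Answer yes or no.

Band width going east from +130.7° to -140.1°: ((-140.1 − 130.7) mod 360) = 89.2°.
Offset of -160.5° east of the west edge: ((-160.5 − 130.7) mod 360) = 68.8°.
68.8° ≤ 89.2° ⇒ inside.

Yes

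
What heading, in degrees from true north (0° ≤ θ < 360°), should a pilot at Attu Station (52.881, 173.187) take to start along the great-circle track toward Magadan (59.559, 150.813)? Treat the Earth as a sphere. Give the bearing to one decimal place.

307.3°

Δλ = 150.813 − 173.187 = -22.374°.
θ = atan2( sin Δλ · cos φ₂ , cos φ₁ · sin φ₂ − sin φ₁ · cos φ₂ · cos Δλ )
  = atan2(-0.19286, 0.14670) = -52.740° → normalised to [0°, 360°): 307.260°.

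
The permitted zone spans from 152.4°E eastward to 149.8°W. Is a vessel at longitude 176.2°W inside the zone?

Yes

Band width going east from +152.4° to -149.8°: ((-149.8 − 152.4) mod 360) = 57.8°.
Offset of -176.2° east of the west edge: ((-176.2 − 152.4) mod 360) = 31.4°.
31.4° ≤ 57.8° ⇒ inside.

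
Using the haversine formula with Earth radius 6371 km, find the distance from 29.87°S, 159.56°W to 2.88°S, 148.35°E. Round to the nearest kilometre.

6243 km

Δλ = 148.35 − -159.56 = 307.91°; wrapped into (−180°, 180°]: -52.09°.
Δφ = -2.88 − -29.87 = 26.99°.
a = sin²(Δφ/2) + cos φ₁ · cos φ₂ · sin²(Δλ/2) = 0.221424.
c = 2·atan2(√a, √(1−a)) = 0.97984 rad → d = 6371·c ≈ 6242.59 km.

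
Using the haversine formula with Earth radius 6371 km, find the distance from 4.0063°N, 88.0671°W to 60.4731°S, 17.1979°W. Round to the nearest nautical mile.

Δλ = -17.1979 − -88.0671 = 70.8692°.
Δφ = -60.4731 − 4.0063 = -64.4794°.
a = sin²(Δφ/2) + cos φ₁ · cos φ₂ · sin²(Δλ/2) = 0.449837.
c = 2·atan2(√a, √(1−a)) = 1.47030 rad → d = 6371·c ≈ 9367.28 km ≈ 5057.93 nmi.

5058 nmi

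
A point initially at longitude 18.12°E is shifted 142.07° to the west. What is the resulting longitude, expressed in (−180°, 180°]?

123.95°W

Start at +18.12°; shift −142.07° → -123.95°.
-123.95° already lies in (−180°, 180°].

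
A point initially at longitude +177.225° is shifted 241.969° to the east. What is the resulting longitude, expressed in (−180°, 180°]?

Start at +177.225°; shift +241.969° → +419.194°.
+419.194° lies outside (−180°, 180°]; subtract 360° → +59.194°.

+59.194°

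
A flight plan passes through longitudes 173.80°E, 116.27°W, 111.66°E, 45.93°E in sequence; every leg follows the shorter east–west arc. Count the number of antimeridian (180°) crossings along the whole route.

Leg 1: +173.80° → -116.27°, shortest Δλ = 69.93° (east) — crosses 180°.
Leg 2: -116.27° → +111.66°, shortest Δλ = -132.07° (west) — crosses 180°.
Leg 3: +111.66° → +45.93°, shortest Δλ = -65.73° (west) — does not cross 180°.
Total crossings: 2.

2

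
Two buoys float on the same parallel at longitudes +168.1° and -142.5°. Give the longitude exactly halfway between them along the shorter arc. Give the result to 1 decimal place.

Signed shortest Δλ from +168.1° to -142.5° is +49.4°.
Midpoint longitude = +168.1° + (+49.4°)/2 = +168.1° + 24.7° = +192.8°.
Normalise into (−180°, 180°]: -167.2°.
(The naïve average (+168.1 + -142.5)/2 = 12.8° is on the wrong side of the globe.)

-167.2°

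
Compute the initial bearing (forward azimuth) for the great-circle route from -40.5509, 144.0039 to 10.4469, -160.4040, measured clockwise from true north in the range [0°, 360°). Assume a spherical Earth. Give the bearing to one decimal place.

58.4°

Δλ = -160.4040 − 144.0039 = -304.4079°; wrapped into (−180°, 180°]: 55.5921°.
θ = atan2( sin Δλ · cos φ₂ , cos φ₁ · sin φ₂ − sin φ₁ · cos φ₂ · cos Δλ )
  = atan2(0.81136, 0.49906) = 58.405° → normalised to [0°, 360°): 58.405°.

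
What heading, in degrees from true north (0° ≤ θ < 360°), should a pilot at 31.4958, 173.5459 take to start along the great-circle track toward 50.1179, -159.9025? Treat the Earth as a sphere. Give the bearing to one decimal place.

Δλ = -159.9025 − 173.5459 = -333.4484°; wrapped into (−180°, 180°]: 26.5516°.
θ = atan2( sin Δλ · cos φ₂ , cos φ₁ · sin φ₂ − sin φ₁ · cos φ₂ · cos Δλ )
  = atan2(0.28662, 0.35466) = 38.944° → normalised to [0°, 360°): 38.944°.

38.9°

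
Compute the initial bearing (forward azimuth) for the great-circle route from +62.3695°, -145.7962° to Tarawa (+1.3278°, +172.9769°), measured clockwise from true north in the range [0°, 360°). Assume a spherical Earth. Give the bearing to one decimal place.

225.2°

Δλ = 172.9769 − -145.7962 = 318.7731°; wrapped into (−180°, 180°]: -41.2269°.
θ = atan2( sin Δλ · cos φ₂ , cos φ₁ · sin φ₂ − sin φ₁ · cos φ₂ · cos Δλ )
  = atan2(-0.65887, -0.65541) = -134.849° → normalised to [0°, 360°): 225.151°.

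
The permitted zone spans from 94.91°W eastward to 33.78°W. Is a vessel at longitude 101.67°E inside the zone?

Band width going east from -94.91° to -33.78°: ((-33.78 − -94.91) mod 360) = 61.13°.
Offset of +101.67° east of the west edge: ((101.67 − -94.91) mod 360) = 196.58°.
196.58° > 61.13° ⇒ outside.

No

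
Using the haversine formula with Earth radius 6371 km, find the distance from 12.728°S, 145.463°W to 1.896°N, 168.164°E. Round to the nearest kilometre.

Δλ = 168.164 − -145.463 = 313.627°; wrapped into (−180°, 180°]: -46.373°.
Δφ = 1.896 − -12.728 = 14.624°.
a = sin²(Δφ/2) + cos φ₁ · cos φ₂ · sin²(Δλ/2) = 0.167326.
c = 2·atan2(√a, √(1−a)) = 0.84284 rad → d = 6371·c ≈ 5369.71 km.

5370 km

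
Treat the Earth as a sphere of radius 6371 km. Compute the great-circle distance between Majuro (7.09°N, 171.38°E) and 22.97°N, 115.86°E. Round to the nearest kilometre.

Δλ = 115.86 − 171.38 = -55.52°.
Δφ = 22.97 − 7.09 = 15.88°.
a = sin²(Δφ/2) + cos φ₁ · cos φ₂ · sin²(Δλ/2) = 0.217294.
c = 2·atan2(√a, √(1−a)) = 0.96986 rad → d = 6371·c ≈ 6179.00 km.

6179 km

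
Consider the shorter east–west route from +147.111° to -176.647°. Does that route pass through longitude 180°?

Yes

Naïve |-176.647 − 147.111| = 323.758° > 180°, so the shorter arc goes the other way round — across 180°.
Signed shortest Δλ = ((-176.647 − 147.111 + 180) mod 360) − 180 = 36.242°.
Going east by 36.242° from +147.111° passes through 180° before reaching -176.647°.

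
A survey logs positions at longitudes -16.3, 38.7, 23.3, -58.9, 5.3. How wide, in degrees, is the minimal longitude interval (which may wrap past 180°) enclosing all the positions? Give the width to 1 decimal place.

Sort the longitudes: -58.9°, -16.3°, +5.3°, +23.3°, +38.7°.
Eastward gaps between consecutive values (wrapping around): 42.6°, 21.6°, 18.0°, 15.4°, 262.4°.
Largest gap = 262.4° ⇒ minimal covering band is its complement: 360° − 262.4° = 97.6°.
Band runs from -58.9° eastward to +38.7°.

97.6°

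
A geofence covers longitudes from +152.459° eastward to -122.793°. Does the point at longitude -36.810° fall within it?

Band width going east from +152.459° to -122.793°: ((-122.793 − 152.459) mod 360) = 84.748°.
Offset of -36.810° east of the west edge: ((-36.810 − 152.459) mod 360) = 170.731°.
170.731° > 84.748° ⇒ outside.

No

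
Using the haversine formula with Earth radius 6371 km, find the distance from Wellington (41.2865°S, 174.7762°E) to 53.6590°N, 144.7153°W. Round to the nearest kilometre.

Δλ = -144.7153 − 174.7762 = -319.4915°; wrapped into (−180°, 180°]: 40.5085°.
Δφ = 53.6590 − -41.2865 = 94.9455°.
a = sin²(Δφ/2) + cos φ₁ · cos φ₂ · sin²(Δλ/2) = 0.596469.
c = 2·atan2(√a, √(1−a)) = 1.76495 rad → d = 6371·c ≈ 11244.51 km.

11245 km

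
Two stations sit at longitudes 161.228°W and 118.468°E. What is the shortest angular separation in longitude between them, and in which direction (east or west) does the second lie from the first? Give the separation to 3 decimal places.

Raw difference: 118.468 − -161.228 = 279.696°.
Normalise into (−180°, 180°]: 279.696° − 360° = -80.304°.
Negative ⇒ the second point lies to the west; separation 80.304°.

80.304° west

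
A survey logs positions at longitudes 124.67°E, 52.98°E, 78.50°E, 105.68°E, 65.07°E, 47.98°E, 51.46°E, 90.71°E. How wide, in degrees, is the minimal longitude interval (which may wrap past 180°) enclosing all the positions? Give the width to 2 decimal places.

Sort the longitudes: +47.98°, +51.46°, +52.98°, +65.07°, +78.50°, +90.71°, +105.68°, +124.67°.
Eastward gaps between consecutive values (wrapping around): 3.48°, 1.52°, 12.09°, 13.43°, 12.21°, 14.97°, 18.99°, 283.31°.
Largest gap = 283.31° ⇒ minimal covering band is its complement: 360° − 283.31° = 76.69°.
Band runs from +47.98° eastward to +124.67°.

76.69°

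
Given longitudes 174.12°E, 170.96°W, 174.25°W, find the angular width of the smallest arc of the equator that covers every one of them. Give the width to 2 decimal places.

Sort the longitudes: -174.25°, -170.96°, +174.12°.
Eastward gaps between consecutive values (wrapping around): 3.29°, 345.08°, 11.63°.
Largest gap = 345.08° ⇒ minimal covering band is its complement: 360° − 345.08° = 14.92°.
Band runs from +174.12° eastward to -170.96°, crossing the antimeridian.

14.92°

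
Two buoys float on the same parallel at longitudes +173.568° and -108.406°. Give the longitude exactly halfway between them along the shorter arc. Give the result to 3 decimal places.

Signed shortest Δλ from +173.568° to -108.406° is +78.026°.
Midpoint longitude = +173.568° + (+78.026°)/2 = +173.568° + 39.013° = +212.581°.
Normalise into (−180°, 180°]: -147.419°.
(The naïve average (+173.568 + -108.406)/2 = 32.581° is on the wrong side of the globe.)

-147.419°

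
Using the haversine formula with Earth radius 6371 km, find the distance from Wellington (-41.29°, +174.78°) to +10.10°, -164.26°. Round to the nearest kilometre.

6104 km

Δλ = -164.26 − 174.78 = -339.04°; wrapped into (−180°, 180°]: 20.96°.
Δφ = 10.10 − -41.29 = 51.39°.
a = sin²(Δφ/2) + cos φ₁ · cos φ₂ · sin²(Δλ/2) = 0.212466.
c = 2·atan2(√a, √(1−a)) = 0.95811 rad → d = 6371·c ≈ 6104.11 km.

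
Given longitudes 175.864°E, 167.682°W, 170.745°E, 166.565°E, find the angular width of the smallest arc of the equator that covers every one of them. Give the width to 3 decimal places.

Sort the longitudes: -167.682°, +166.565°, +170.745°, +175.864°.
Eastward gaps between consecutive values (wrapping around): 334.247°, 4.180°, 5.119°, 16.454°.
Largest gap = 334.247° ⇒ minimal covering band is its complement: 360° − 334.247° = 25.753°.
Band runs from +166.565° eastward to -167.682°, crossing the antimeridian.

25.753°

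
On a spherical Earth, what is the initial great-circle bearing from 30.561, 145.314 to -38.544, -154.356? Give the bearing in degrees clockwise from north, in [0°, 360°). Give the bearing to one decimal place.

Δλ = -154.356 − 145.314 = -299.670°; wrapped into (−180°, 180°]: 60.330°.
θ = atan2( sin Δλ · cos φ₂ , cos φ₁ · sin φ₂ − sin φ₁ · cos φ₂ · cos Δλ )
  = atan2(0.67959, -0.73341) = 137.181° → normalised to [0°, 360°): 137.181°.

137.2°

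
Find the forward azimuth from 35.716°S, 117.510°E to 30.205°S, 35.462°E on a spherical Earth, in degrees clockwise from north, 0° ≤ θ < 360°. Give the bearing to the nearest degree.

248°

Δλ = 35.462 − 117.510 = -82.048°.
θ = atan2( sin Δλ · cos φ₂ , cos φ₁ · sin φ₂ − sin φ₁ · cos φ₂ · cos Δλ )
  = atan2(-0.85592, -0.33868) = -111.588° → normalised to [0°, 360°): 248.412°.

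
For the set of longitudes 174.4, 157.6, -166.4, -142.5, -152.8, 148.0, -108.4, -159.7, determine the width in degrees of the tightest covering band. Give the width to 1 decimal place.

103.6°

Sort the longitudes: -166.4°, -159.7°, -152.8°, -142.5°, -108.4°, +148.0°, +157.6°, +174.4°.
Eastward gaps between consecutive values (wrapping around): 6.7°, 6.9°, 10.3°, 34.1°, 256.4°, 9.6°, 16.8°, 19.2°.
Largest gap = 256.4° ⇒ minimal covering band is its complement: 360° − 256.4° = 103.6°.
Band runs from +148.0° eastward to -108.4°, crossing the antimeridian.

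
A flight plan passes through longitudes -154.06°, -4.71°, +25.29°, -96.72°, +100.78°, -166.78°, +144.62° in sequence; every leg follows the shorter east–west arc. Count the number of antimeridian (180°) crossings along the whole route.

Leg 1: -154.06° → -4.71°, shortest Δλ = 149.35° (east) — does not cross 180°.
Leg 2: -4.71° → +25.29°, shortest Δλ = 30.0° (east) — does not cross 180°.
Leg 3: +25.29° → -96.72°, shortest Δλ = -122.01° (west) — does not cross 180°.
Leg 4: -96.72° → +100.78°, shortest Δλ = -162.5° (west) — crosses 180°.
Leg 5: +100.78° → -166.78°, shortest Δλ = 92.44° (east) — crosses 180°.
Leg 6: -166.78° → +144.62°, shortest Δλ = -48.6° (west) — crosses 180°.
Total crossings: 3.

3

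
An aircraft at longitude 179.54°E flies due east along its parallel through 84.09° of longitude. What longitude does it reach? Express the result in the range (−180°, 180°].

Start at +179.54°; shift +84.09° → +263.63°.
+263.63° lies outside (−180°, 180°]; subtract 360° → -96.37°.

96.37°W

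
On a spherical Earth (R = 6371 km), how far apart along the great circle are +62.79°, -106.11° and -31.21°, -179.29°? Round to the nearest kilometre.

12270 km

Δλ = -179.29 − -106.11 = -73.18°.
Δφ = -31.21 − 62.79 = -94.00°.
a = sin²(Δφ/2) + cos φ₁ · cos φ₂ · sin²(Δλ/2) = 0.673834.
c = 2·atan2(√a, √(1−a)) = 1.92588 rad → d = 6371·c ≈ 12269.78 km.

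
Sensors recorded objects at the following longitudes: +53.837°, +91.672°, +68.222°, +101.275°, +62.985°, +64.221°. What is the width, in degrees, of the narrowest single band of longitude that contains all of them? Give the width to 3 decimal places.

47.438°

Sort the longitudes: +53.837°, +62.985°, +64.221°, +68.222°, +91.672°, +101.275°.
Eastward gaps between consecutive values (wrapping around): 9.148°, 1.236°, 4.001°, 23.450°, 9.603°, 312.562°.
Largest gap = 312.562° ⇒ minimal covering band is its complement: 360° − 312.562° = 47.438°.
Band runs from +53.837° eastward to +101.275°.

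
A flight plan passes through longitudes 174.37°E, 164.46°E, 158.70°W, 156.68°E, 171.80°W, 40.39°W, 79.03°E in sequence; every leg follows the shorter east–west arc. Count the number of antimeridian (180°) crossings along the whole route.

3

Leg 1: +174.37° → +164.46°, shortest Δλ = -9.91° (west) — does not cross 180°.
Leg 2: +164.46° → -158.70°, shortest Δλ = 36.84° (east) — crosses 180°.
Leg 3: -158.70° → +156.68°, shortest Δλ = -44.62° (west) — crosses 180°.
Leg 4: +156.68° → -171.80°, shortest Δλ = 31.52° (east) — crosses 180°.
Leg 5: -171.80° → -40.39°, shortest Δλ = 131.41° (east) — does not cross 180°.
Leg 6: -40.39° → +79.03°, shortest Δλ = 119.42° (east) — does not cross 180°.
Total crossings: 3.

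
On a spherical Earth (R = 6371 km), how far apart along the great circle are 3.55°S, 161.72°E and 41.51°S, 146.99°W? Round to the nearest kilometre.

6609 km

Δλ = -146.99 − 161.72 = -308.71°; wrapped into (−180°, 180°]: 51.29°.
Δφ = -41.51 − -3.55 = -37.96°.
a = sin²(Δφ/2) + cos φ₁ · cos φ₂ · sin²(Δλ/2) = 0.245776.
c = 2·atan2(√a, √(1−a)) = 1.03742 rad → d = 6371·c ≈ 6609.37 km.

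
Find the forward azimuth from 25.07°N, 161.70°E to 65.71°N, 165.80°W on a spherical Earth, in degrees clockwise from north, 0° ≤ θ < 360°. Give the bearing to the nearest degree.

Δλ = -165.80 − 161.70 = -327.50°; wrapped into (−180°, 180°]: 32.50°.
θ = atan2( sin Δλ · cos φ₂ , cos φ₁ · sin φ₂ − sin φ₁ · cos φ₂ · cos Δλ )
  = atan2(0.22102, 0.67860) = 18.040° → normalised to [0°, 360°): 18.040°.

18°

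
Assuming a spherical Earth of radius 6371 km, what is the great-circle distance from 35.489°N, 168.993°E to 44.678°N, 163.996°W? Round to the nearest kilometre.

Δλ = -163.996 − 168.993 = -332.989°; wrapped into (−180°, 180°]: 27.011°.
Δφ = 44.678 − 35.489 = 9.189°.
a = sin²(Δφ/2) + cos φ₁ · cos φ₂ · sin²(Δλ/2) = 0.037994.
c = 2·atan2(√a, √(1−a)) = 0.39235 rad → d = 6371·c ≈ 2499.67 km.

2500 km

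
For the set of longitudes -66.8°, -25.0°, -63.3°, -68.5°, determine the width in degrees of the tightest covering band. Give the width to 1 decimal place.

Sort the longitudes: -68.5°, -66.8°, -63.3°, -25.0°.
Eastward gaps between consecutive values (wrapping around): 1.7°, 3.5°, 38.3°, 316.5°.
Largest gap = 316.5° ⇒ minimal covering band is its complement: 360° − 316.5° = 43.5°.
Band runs from -68.5° eastward to -25.0°.

43.5°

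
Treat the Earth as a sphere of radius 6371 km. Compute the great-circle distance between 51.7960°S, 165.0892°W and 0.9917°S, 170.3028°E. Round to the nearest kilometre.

Δλ = 170.3028 − -165.0892 = 335.3920°; wrapped into (−180°, 180°]: -24.6080°.
Δφ = -0.9917 − -51.7960 = 50.8043°.
a = sin²(Δφ/2) + cos φ₁ · cos φ₂ · sin²(Δλ/2) = 0.212095.
c = 2·atan2(√a, √(1−a)) = 0.95720 rad → d = 6371·c ≈ 6098.34 km.

6098 km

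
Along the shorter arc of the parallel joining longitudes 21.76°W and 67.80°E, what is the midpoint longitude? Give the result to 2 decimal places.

23.02°E

Signed shortest Δλ from -21.76° to +67.80° is +89.56°.
Midpoint longitude = -21.76° + (+89.56°)/2 = -21.76° + 44.78° = +23.02°.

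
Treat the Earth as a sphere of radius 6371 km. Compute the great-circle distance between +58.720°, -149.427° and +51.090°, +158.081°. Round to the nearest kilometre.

Δλ = 158.081 − -149.427 = 307.508°; wrapped into (−180°, 180°]: -52.492°.
Δφ = 51.090 − 58.720 = -7.630°.
a = sin²(Δφ/2) + cos φ₁ · cos φ₂ · sin²(Δλ/2) = 0.068205.
c = 2·atan2(√a, √(1−a)) = 0.52845 rad → d = 6371·c ≈ 3366.74 km.

3367 km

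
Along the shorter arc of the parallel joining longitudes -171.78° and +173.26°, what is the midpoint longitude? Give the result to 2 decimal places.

Signed shortest Δλ from -171.78° to +173.26° is -14.96°.
Midpoint longitude = -171.78° + (-14.96°)/2 = -171.78° − 7.48° = -179.26°.
(The naïve average (-171.78 + +173.26)/2 = 0.74° is on the wrong side of the globe.)

-179.26°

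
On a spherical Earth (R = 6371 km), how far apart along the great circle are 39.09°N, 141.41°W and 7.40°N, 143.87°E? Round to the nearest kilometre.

Δλ = 143.87 − -141.41 = 285.28°; wrapped into (−180°, 180°]: -74.72°.
Δφ = 7.40 − 39.09 = -31.69°.
a = sin²(Δφ/2) + cos φ₁ · cos φ₂ · sin²(Δλ/2) = 0.357974.
c = 2·atan2(√a, √(1−a)) = 1.28278 rad → d = 6371·c ≈ 8172.58 km.

8173 km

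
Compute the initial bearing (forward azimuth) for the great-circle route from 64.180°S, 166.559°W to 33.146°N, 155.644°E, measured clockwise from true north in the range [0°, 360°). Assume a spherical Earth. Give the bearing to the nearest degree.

Δλ = 155.644 − -166.559 = 322.203°; wrapped into (−180°, 180°]: -37.797°.
θ = atan2( sin Δλ · cos φ₂ , cos φ₁ · sin φ₂ − sin φ₁ · cos φ₂ · cos Δλ )
  = atan2(-0.51314, 0.83370) = -31.612° → normalised to [0°, 360°): 328.388°.

328°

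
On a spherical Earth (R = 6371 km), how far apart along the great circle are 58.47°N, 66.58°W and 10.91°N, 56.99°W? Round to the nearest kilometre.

5350 km

Δλ = -56.99 − -66.58 = 9.59°.
Δφ = 10.91 − 58.47 = -47.56°.
a = sin²(Δφ/2) + cos φ₁ · cos φ₂ · sin²(Δλ/2) = 0.166179.
c = 2·atan2(√a, √(1−a)) = 0.83976 rad → d = 6371·c ≈ 5350.11 km.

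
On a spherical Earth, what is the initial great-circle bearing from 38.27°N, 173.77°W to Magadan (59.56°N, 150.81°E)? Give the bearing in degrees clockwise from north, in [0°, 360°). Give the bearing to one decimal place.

Δλ = 150.81 − -173.77 = 324.58°; wrapped into (−180°, 180°]: -35.42°.
θ = atan2( sin Δλ · cos φ₂ , cos φ₁ · sin φ₂ − sin φ₁ · cos φ₂ · cos Δλ )
  = atan2(-0.29363, 0.42116) = -34.884° → normalised to [0°, 360°): 325.116°.

325.1°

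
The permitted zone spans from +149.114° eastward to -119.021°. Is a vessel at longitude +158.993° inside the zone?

Yes

Band width going east from +149.114° to -119.021°: ((-119.021 − 149.114) mod 360) = 91.865°.
Offset of +158.993° east of the west edge: ((158.993 − 149.114) mod 360) = 9.879°.
9.879° ≤ 91.865° ⇒ inside.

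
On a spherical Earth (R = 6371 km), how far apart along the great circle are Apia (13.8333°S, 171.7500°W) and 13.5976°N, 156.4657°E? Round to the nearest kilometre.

Δλ = 156.4657 − -171.7500 = 328.2157°; wrapped into (−180°, 180°]: -31.7843°.
Δφ = 13.5976 − -13.8333 = 27.4309°.
a = sin²(Δφ/2) + cos φ₁ · cos φ₂ · sin²(Δλ/2) = 0.126982.
c = 2·atan2(√a, √(1−a)) = 0.72871 rad → d = 6371·c ≈ 4642.60 km.

4643 km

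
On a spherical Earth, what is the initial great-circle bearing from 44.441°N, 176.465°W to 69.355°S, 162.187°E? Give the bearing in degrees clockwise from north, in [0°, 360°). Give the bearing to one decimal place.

188.1°

Δλ = 162.187 − -176.465 = 338.652°; wrapped into (−180°, 180°]: -21.348°.
θ = atan2( sin Δλ · cos φ₂ , cos φ₁ · sin φ₂ − sin φ₁ · cos φ₂ · cos Δλ )
  = atan2(-0.12835, -0.89805) = -171.866° → normalised to [0°, 360°): 188.134°.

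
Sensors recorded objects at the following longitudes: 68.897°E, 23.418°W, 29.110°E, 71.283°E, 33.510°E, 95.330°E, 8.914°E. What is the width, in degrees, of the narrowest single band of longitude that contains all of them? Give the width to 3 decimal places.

Sort the longitudes: -23.418°, +8.914°, +29.110°, +33.510°, +68.897°, +71.283°, +95.330°.
Eastward gaps between consecutive values (wrapping around): 32.332°, 20.196°, 4.400°, 35.387°, 2.386°, 24.047°, 241.252°.
Largest gap = 241.252° ⇒ minimal covering band is its complement: 360° − 241.252° = 118.748°.
Band runs from -23.418° eastward to +95.330°.

118.748°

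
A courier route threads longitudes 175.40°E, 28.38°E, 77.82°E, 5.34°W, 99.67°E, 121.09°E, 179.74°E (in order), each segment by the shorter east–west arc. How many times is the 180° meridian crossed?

0

Leg 1: +175.40° → +28.38°, shortest Δλ = -147.02° (west) — does not cross 180°.
Leg 2: +28.38° → +77.82°, shortest Δλ = 49.44° (east) — does not cross 180°.
Leg 3: +77.82° → -5.34°, shortest Δλ = -83.16° (west) — does not cross 180°.
Leg 4: -5.34° → +99.67°, shortest Δλ = 105.01° (east) — does not cross 180°.
Leg 5: +99.67° → +121.09°, shortest Δλ = 21.42° (east) — does not cross 180°.
Leg 6: +121.09° → +179.74°, shortest Δλ = 58.65° (east) — does not cross 180°.
Total crossings: 0.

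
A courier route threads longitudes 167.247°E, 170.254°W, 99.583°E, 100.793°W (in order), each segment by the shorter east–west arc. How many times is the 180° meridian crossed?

Leg 1: +167.247° → -170.254°, shortest Δλ = 22.499° (east) — crosses 180°.
Leg 2: -170.254° → +99.583°, shortest Δλ = -90.163° (west) — crosses 180°.
Leg 3: +99.583° → -100.793°, shortest Δλ = 159.624° (east) — crosses 180°.
Total crossings: 3.

3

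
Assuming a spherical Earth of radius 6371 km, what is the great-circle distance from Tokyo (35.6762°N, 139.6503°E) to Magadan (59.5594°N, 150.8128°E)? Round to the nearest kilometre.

Δλ = 150.8128 − 139.6503 = 11.1625°.
Δφ = 59.5594 − 35.6762 = 23.8832°.
a = sin²(Δφ/2) + cos φ₁ · cos φ₂ · sin²(Δλ/2) = 0.046707.
c = 2·atan2(√a, √(1−a)) = 0.43567 rad → d = 6371·c ≈ 2775.66 km.

2776 km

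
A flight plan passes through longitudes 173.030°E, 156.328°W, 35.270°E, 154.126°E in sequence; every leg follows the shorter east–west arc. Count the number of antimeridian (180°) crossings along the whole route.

Leg 1: +173.030° → -156.328°, shortest Δλ = 30.642° (east) — crosses 180°.
Leg 2: -156.328° → +35.270°, shortest Δλ = -168.402° (west) — crosses 180°.
Leg 3: +35.270° → +154.126°, shortest Δλ = 118.856° (east) — does not cross 180°.
Total crossings: 2.

2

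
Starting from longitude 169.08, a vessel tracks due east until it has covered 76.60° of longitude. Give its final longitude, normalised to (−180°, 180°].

-114.32°

Start at +169.08°; shift +76.60° → +245.68°.
+245.68° lies outside (−180°, 180°]; subtract 360° → -114.32°.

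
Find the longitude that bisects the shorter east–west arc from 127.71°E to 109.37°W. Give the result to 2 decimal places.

170.83°W

Signed shortest Δλ from +127.71° to -109.37° is +122.92°.
Midpoint longitude = +127.71° + (+122.92°)/2 = +127.71° + 61.46° = +189.17°.
Normalise into (−180°, 180°]: -170.83°.
(The naïve average (+127.71 + -109.37)/2 = 9.17° is on the wrong side of the globe.)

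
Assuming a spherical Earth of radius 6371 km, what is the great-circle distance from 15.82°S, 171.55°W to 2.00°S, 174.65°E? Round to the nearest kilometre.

2156 km

Δλ = 174.65 − -171.55 = 346.20°; wrapped into (−180°, 180°]: -13.80°.
Δφ = -2.00 − -15.82 = 13.82°.
a = sin²(Δφ/2) + cos φ₁ · cos φ₂ · sin²(Δλ/2) = 0.028352.
c = 2·atan2(√a, √(1−a)) = 0.33837 rad → d = 6371·c ≈ 2155.78 km.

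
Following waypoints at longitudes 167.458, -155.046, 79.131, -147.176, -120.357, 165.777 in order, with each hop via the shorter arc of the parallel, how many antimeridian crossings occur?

4

Leg 1: +167.458° → -155.046°, shortest Δλ = 37.496° (east) — crosses 180°.
Leg 2: -155.046° → +79.131°, shortest Δλ = -125.823° (west) — crosses 180°.
Leg 3: +79.131° → -147.176°, shortest Δλ = 133.693° (east) — crosses 180°.
Leg 4: -147.176° → -120.357°, shortest Δλ = 26.819° (east) — does not cross 180°.
Leg 5: -120.357° → +165.777°, shortest Δλ = -73.866° (west) — crosses 180°.
Total crossings: 4.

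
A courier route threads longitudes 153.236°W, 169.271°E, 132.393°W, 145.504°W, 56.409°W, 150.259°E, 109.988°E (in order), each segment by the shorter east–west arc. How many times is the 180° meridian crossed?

3

Leg 1: -153.236° → +169.271°, shortest Δλ = -37.493° (west) — crosses 180°.
Leg 2: +169.271° → -132.393°, shortest Δλ = 58.336° (east) — crosses 180°.
Leg 3: -132.393° → -145.504°, shortest Δλ = -13.111° (west) — does not cross 180°.
Leg 4: -145.504° → -56.409°, shortest Δλ = 89.095° (east) — does not cross 180°.
Leg 5: -56.409° → +150.259°, shortest Δλ = -153.332° (west) — crosses 180°.
Leg 6: +150.259° → +109.988°, shortest Δλ = -40.271° (west) — does not cross 180°.
Total crossings: 3.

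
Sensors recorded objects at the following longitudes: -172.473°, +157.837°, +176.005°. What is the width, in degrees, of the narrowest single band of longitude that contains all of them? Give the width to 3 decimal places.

29.690°

Sort the longitudes: -172.473°, +157.837°, +176.005°.
Eastward gaps between consecutive values (wrapping around): 330.310°, 18.168°, 11.522°.
Largest gap = 330.310° ⇒ minimal covering band is its complement: 360° − 330.310° = 29.690°.
Band runs from +157.837° eastward to -172.473°, crossing the antimeridian.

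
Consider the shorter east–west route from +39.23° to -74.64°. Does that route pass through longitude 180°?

Signed shortest Δλ = ((-74.64 − 39.23 + 180) mod 360) − 180 = -113.87°.
Going west by 113.87° from +39.23° reaches -74.64° without touching 180°.

No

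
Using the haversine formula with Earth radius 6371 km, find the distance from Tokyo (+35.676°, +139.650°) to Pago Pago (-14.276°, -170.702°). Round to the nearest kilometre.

7621 km

Δλ = -170.702 − 139.650 = -310.352°; wrapped into (−180°, 180°]: 49.648°.
Δφ = -14.276 − 35.676 = -49.952°.
a = sin²(Δφ/2) + cos φ₁ · cos φ₂ · sin²(Δλ/2) = 0.317044.
c = 2·atan2(√a, √(1−a)) = 1.19618 rad → d = 6371·c ≈ 7620.89 km.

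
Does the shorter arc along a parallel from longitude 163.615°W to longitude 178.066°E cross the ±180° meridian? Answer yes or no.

Yes

Naïve |178.066 − -163.615| = 341.681° > 180°, so the shorter arc goes the other way round — across 180°.
Signed shortest Δλ = ((178.066 − -163.615 + 180) mod 360) − 180 = -18.319°.
Going west by 18.319° from -163.615° passes through 180° before reaching +178.066°.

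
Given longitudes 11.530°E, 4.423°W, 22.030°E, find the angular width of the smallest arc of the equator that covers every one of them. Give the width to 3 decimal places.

Sort the longitudes: -4.423°, +11.530°, +22.030°.
Eastward gaps between consecutive values (wrapping around): 15.953°, 10.500°, 333.547°.
Largest gap = 333.547° ⇒ minimal covering band is its complement: 360° − 333.547° = 26.453°.
Band runs from -4.423° eastward to +22.030°.

26.453°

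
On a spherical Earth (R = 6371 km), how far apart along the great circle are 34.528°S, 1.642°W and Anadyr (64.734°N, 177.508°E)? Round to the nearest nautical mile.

8993 nmi

Δλ = 177.508 − -1.642 = 179.150°.
Δφ = 64.734 − -34.528 = 99.262°.
a = sin²(Δφ/2) + cos φ₁ · cos φ₂ · sin²(Δλ/2) = 0.932092.
c = 2·atan2(√a, √(1−a)) = 2.61432 rad → d = 6371·c ≈ 16655.84 km ≈ 8993.44 nmi.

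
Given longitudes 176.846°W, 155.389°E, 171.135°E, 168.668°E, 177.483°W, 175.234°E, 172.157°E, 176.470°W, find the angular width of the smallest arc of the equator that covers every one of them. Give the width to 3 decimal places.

Sort the longitudes: -177.483°, -176.846°, -176.470°, +155.389°, +168.668°, +171.135°, +172.157°, +175.234°.
Eastward gaps between consecutive values (wrapping around): 0.637°, 0.376°, 331.859°, 13.279°, 2.467°, 1.022°, 3.077°, 7.283°.
Largest gap = 331.859° ⇒ minimal covering band is its complement: 360° − 331.859° = 28.141°.
Band runs from +155.389° eastward to -176.470°, crossing the antimeridian.

28.141°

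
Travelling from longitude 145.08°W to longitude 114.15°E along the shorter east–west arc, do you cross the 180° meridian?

Naïve |114.15 − -145.08| = 259.23° > 180°, so the shorter arc goes the other way round — across 180°.
Signed shortest Δλ = ((114.15 − -145.08 + 180) mod 360) − 180 = -100.77°.
Going west by 100.77° from -145.08° passes through 180° before reaching +114.15°.

Yes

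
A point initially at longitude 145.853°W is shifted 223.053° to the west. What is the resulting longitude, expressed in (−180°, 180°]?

8.906°W

Start at -145.853°; shift −223.053° → -368.906°.
-368.906° lies outside (−180°, 180°]; add 360° → -8.906°.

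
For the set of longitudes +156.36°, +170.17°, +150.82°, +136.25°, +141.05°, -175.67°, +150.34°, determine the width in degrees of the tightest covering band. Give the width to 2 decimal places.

48.08°

Sort the longitudes: -175.67°, +136.25°, +141.05°, +150.34°, +150.82°, +156.36°, +170.17°.
Eastward gaps between consecutive values (wrapping around): 311.92°, 4.80°, 9.29°, 0.48°, 5.54°, 13.81°, 14.16°.
Largest gap = 311.92° ⇒ minimal covering band is its complement: 360° − 311.92° = 48.08°.
Band runs from +136.25° eastward to -175.67°, crossing the antimeridian.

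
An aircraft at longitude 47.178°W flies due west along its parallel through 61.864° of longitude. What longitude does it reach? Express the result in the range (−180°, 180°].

Start at -47.178°; shift −61.864° → -109.042°.
-109.042° already lies in (−180°, 180°].

109.042°W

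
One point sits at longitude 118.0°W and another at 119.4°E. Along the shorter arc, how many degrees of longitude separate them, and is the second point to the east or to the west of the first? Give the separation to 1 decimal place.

122.6° west

Raw difference: 119.4 − -118.0 = 237.4°.
Normalise into (−180°, 180°]: 237.4° − 360° = -122.6°.
Negative ⇒ the second point lies to the west; separation 122.6°.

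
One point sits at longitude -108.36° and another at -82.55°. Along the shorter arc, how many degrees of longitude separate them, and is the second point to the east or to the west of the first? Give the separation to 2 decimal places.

25.81° east

Raw difference: -82.55 − -108.36 = 25.81°.
Normalise into (−180°, 180°]: 25.81° stays 25.81°.
Positive ⇒ the second point lies to the east; separation 25.81°.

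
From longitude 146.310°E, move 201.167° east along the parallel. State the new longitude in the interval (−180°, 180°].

Start at +146.310°; shift +201.167° → +347.477°.
+347.477° lies outside (−180°, 180°]; subtract 360° → -12.523°.

12.523°W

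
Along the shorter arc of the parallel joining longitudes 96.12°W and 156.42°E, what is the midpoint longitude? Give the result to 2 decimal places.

149.85°W

Signed shortest Δλ from -96.12° to +156.42° is -107.46°.
Midpoint longitude = -96.12° + (-107.46°)/2 = -96.12° − 53.73° = -149.85°.
(The naïve average (-96.12 + +156.42)/2 = 30.15° is on the wrong side of the globe.)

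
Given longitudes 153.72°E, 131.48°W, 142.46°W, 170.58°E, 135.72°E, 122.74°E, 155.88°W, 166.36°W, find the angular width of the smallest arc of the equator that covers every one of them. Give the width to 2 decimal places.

Sort the longitudes: -166.36°, -155.88°, -142.46°, -131.48°, +122.74°, +135.72°, +153.72°, +170.58°.
Eastward gaps between consecutive values (wrapping around): 10.48°, 13.42°, 10.98°, 254.22°, 12.98°, 18.00°, 16.86°, 23.06°.
Largest gap = 254.22° ⇒ minimal covering band is its complement: 360° − 254.22° = 105.78°.
Band runs from +122.74° eastward to -131.48°, crossing the antimeridian.

105.78°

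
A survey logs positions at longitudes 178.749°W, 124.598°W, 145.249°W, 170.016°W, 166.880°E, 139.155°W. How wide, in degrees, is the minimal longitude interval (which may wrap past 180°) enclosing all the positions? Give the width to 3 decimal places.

68.522°

Sort the longitudes: -178.749°, -170.016°, -145.249°, -139.155°, -124.598°, +166.880°.
Eastward gaps between consecutive values (wrapping around): 8.733°, 24.767°, 6.094°, 14.557°, 291.478°, 14.371°.
Largest gap = 291.478° ⇒ minimal covering band is its complement: 360° − 291.478° = 68.522°.
Band runs from +166.880° eastward to -124.598°, crossing the antimeridian.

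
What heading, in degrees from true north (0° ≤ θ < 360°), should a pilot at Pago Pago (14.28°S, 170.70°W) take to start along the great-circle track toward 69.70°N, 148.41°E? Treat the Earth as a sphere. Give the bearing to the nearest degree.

347°

Δλ = 148.41 − -170.70 = 319.11°; wrapped into (−180°, 180°]: -40.89°.
θ = atan2( sin Δλ · cos φ₂ , cos φ₁ · sin φ₂ − sin φ₁ · cos φ₂ · cos Δλ )
  = atan2(-0.22711, 0.97360) = -13.130° → normalised to [0°, 360°): 346.870°.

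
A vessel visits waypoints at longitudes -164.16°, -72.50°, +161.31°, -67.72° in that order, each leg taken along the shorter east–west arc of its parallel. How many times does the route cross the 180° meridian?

2

Leg 1: -164.16° → -72.50°, shortest Δλ = 91.66° (east) — does not cross 180°.
Leg 2: -72.50° → +161.31°, shortest Δλ = -126.19° (west) — crosses 180°.
Leg 3: +161.31° → -67.72°, shortest Δλ = 130.97° (east) — crosses 180°.
Total crossings: 2.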